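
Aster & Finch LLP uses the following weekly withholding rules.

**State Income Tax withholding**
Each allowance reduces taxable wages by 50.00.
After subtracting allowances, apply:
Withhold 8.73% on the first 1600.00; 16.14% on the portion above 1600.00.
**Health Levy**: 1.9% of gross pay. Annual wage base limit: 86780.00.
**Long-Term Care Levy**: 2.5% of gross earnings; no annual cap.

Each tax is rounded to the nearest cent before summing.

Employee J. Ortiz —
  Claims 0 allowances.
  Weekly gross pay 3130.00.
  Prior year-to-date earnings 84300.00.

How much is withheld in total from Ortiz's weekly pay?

511.99

State Income Tax: taxable = 3130.00
  139.68 + 16.14% × (3130.00 − 1600.00) = 139.68 + 16.14% × 1530.00 = 386.62
Health Levy: cap 86780.00 − YTD 84300.00 = 2480.00 subject; 1.9% × 2480.00 = 47.12
Long-Term Care Levy: 2.5% × 3130.00 = 78.25
Total: 386.62 + 47.12 + 78.25 = 511.99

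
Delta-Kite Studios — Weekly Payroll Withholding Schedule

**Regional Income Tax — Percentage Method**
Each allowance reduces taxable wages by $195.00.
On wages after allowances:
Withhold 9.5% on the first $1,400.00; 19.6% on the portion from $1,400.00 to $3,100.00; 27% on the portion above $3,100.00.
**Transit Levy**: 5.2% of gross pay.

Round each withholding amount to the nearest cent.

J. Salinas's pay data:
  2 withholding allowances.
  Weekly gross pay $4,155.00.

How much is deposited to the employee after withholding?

$3,293.19

Regional Income Tax: taxable = $4,155.00 − 2×$195.00 = $3,765.00
  $466.20 + 27% × ($3,765.00 − $3,100.00) = $466.20 + 27% × $665.00 = $645.75
Transit Levy: 5.2% × $4,155.00 = $216.06
Total withheld: $645.75 + $216.06 = $861.81
Net pay: $4,155.00 − $861.81 = $3,293.19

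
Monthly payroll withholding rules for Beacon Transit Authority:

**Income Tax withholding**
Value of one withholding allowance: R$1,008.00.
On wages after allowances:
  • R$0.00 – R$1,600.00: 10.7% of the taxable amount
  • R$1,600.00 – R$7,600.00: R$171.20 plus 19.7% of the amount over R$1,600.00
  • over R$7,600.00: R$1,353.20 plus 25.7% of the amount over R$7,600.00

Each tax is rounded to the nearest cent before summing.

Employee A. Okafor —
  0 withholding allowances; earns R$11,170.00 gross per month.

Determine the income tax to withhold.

R$2,270.69

Income Tax: taxable = R$11,170.00
  R$1,353.20 + 25.7% × (R$11,170.00 − R$7,600.00) = R$1,353.20 + 25.7% × R$3,570.00 = R$2,270.69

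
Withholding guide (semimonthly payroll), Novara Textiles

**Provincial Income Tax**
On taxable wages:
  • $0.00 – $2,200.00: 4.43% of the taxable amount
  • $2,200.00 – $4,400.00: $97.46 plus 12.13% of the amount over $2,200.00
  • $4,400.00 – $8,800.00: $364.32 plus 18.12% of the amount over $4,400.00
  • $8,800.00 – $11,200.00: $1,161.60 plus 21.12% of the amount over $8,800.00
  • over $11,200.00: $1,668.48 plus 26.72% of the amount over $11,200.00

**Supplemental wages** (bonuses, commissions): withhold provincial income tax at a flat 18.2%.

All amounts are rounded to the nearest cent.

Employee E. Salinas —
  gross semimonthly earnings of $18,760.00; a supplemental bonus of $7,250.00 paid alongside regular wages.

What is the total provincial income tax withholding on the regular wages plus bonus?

Provincial Income Tax: taxable = $18,760.00
  $1,668.48 + 26.72% × ($18,760.00 − $11,200.00) = $1,668.48 + 26.72% × $7,560.00 = $3,688.51
Supplemental (18.2% flat on bonus): 18.2% × $7,250.00 = $1,319.50
Total provincial income tax: $3,688.51 + $1,319.50 = $5,008.01

$5,008.01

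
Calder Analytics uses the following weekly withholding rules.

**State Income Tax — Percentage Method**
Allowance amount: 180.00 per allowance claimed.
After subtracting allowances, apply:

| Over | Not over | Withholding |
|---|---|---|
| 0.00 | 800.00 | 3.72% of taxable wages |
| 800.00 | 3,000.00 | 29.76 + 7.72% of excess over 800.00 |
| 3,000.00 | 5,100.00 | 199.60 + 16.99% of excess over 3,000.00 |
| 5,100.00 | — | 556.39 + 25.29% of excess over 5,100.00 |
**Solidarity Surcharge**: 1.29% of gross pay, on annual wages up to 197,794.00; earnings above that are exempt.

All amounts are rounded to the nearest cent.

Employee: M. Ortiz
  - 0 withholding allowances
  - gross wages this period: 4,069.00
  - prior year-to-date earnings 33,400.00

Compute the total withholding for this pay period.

State Income Tax: taxable = 4,069.00
  199.60 + 16.99% × (4,069.00 − 3,000.00) = 199.60 + 16.99% × 1,069.00 = 381.22
Solidarity Surcharge: 1.29% × 4,069.00 = 52.49
Total: 381.22 + 52.49 = 433.71

433.71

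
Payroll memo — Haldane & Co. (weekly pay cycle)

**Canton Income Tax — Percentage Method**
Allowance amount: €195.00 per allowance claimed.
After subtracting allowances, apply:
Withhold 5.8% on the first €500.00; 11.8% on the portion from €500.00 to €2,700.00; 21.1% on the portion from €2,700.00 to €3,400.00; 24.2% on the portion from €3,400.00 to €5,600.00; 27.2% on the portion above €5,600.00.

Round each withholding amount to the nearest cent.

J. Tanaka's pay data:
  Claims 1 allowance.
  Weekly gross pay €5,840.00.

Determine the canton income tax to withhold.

Canton Income Tax: taxable = €5,840.00 − 1×€195.00 = €5,645.00
  €968.70 + 27.2% × (€5,645.00 − €5,600.00) = €968.70 + 27.2% × €45.00 = €980.94

€980.94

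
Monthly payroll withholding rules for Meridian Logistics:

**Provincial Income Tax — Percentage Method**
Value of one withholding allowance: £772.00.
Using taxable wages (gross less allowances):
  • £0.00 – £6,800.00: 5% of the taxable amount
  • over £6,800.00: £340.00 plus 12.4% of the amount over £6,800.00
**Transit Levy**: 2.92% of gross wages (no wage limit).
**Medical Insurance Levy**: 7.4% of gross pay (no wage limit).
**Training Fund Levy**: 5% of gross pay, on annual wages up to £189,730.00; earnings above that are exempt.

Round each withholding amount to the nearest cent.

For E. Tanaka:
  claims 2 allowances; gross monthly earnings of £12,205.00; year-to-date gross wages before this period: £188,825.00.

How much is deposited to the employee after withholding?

Provincial Income Tax: taxable = £12,205.00 − 2×£772.00 = £10,661.00
  £340.00 + 12.4% × (£10,661.00 − £6,800.00) = £340.00 + 12.4% × £3,861.00 = £818.76
Transit Levy: 2.92% × £12,205.00 = £356.39
Medical Insurance Levy: 7.4% × £12,205.00 = £903.17
Training Fund Levy: cap £189,730.00 − YTD £188,825.00 = £905.00 subject; 5% × £905.00 = £45.25
Total withheld: £818.76 + £356.39 + £903.17 + £45.25 = £2,123.57
Net pay: £12,205.00 − £2,123.57 = £10,081.43

£10,081.43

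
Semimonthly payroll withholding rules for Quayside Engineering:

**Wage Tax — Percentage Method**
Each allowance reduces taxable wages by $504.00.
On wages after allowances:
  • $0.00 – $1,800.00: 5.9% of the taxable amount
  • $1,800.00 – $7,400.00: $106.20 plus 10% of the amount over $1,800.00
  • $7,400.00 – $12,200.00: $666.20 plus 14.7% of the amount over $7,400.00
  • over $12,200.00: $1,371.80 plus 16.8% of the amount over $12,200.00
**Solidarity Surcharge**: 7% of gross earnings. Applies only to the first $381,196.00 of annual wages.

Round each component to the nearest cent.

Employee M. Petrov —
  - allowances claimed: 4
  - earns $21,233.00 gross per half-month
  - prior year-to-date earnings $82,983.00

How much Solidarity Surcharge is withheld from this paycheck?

Solidarity Surcharge: 7% × $21,233.00 = $1,486.31

$1,486.31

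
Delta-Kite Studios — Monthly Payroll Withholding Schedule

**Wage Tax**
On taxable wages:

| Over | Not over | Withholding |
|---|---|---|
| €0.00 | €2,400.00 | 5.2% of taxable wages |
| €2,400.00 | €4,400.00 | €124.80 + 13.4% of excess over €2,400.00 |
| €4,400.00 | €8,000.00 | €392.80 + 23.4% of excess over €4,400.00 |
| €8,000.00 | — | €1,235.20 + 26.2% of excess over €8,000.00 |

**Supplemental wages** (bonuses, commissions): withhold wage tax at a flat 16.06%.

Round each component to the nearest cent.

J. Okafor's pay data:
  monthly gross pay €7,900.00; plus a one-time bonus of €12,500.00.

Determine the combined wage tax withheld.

Wage Tax: taxable = €7,900.00
  €392.80 + 23.4% × (€7,900.00 − €4,400.00) = €392.80 + 23.4% × €3,500.00 = €1,211.80
Supplemental (16.06% flat on bonus): 16.06% × €12,500.00 = €2,007.50
Total wage tax: €1,211.80 + €2,007.50 = €3,219.30

€3,219.30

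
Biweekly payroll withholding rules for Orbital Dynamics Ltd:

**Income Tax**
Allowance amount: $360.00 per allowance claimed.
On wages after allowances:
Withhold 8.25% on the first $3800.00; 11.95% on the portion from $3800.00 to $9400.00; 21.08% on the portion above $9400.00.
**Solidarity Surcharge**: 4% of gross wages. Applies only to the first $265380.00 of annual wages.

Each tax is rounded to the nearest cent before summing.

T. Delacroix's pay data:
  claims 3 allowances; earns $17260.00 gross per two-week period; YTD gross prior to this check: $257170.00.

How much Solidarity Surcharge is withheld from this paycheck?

$328.40

Solidarity Surcharge: cap $265380.00 − YTD $257170.00 = $8210.00 subject; 4% × $8210.00 = $328.40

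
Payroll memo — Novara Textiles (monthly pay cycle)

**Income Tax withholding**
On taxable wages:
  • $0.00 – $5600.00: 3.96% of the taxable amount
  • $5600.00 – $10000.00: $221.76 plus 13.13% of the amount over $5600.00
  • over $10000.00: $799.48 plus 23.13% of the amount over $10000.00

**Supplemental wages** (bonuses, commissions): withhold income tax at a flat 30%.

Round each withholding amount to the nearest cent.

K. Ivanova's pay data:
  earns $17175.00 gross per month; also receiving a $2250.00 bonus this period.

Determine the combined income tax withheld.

Income Tax: taxable = $17175.00
  $799.48 + 23.13% × ($17175.00 − $10000.00) = $799.48 + 23.13% × $7175.00 = $2459.06
Supplemental (30% flat on bonus): 30% × $2250.00 = $675.00
Total income tax: $2459.06 + $675.00 = $3134.06

$3134.06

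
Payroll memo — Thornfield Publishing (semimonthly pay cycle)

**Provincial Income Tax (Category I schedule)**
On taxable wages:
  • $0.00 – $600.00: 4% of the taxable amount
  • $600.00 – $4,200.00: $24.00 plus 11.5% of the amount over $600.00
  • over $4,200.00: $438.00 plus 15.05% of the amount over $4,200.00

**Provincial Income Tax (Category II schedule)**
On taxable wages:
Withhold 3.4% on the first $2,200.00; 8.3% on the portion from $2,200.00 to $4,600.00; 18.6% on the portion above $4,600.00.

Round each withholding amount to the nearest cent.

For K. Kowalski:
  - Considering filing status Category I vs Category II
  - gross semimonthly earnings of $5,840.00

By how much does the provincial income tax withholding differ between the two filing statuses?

Provincial Income Tax (Category I): taxable = $5,840.00
  $438.00 + 15.05% × ($5,840.00 − $4,200.00) = $438.00 + 15.05% × $1,640.00 = $684.82
Provincial Income Tax (Category II): taxable = $5,840.00
  $274.00 + 18.6% × ($5,840.00 − $4,600.00) = $274.00 + 18.6% × $1,240.00 = $504.64
Difference: |$684.82 − $504.64| = $180.18 (higher under Category I)

$180.18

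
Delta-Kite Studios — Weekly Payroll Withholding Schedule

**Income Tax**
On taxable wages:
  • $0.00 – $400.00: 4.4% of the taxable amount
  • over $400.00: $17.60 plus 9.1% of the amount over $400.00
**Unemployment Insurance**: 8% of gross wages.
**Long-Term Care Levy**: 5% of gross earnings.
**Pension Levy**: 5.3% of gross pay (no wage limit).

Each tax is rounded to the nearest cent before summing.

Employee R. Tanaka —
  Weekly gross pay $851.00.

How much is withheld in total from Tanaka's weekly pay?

Income Tax: taxable = $851.00
  $17.60 + 9.1% × ($851.00 − $400.00) = $17.60 + 9.1% × $451.00 = $58.64
Unemployment Insurance: 8% × $851.00 = $68.08
Long-Term Care Levy: 5% × $851.00 = $42.55
Pension Levy: 5.3% × $851.00 = $45.10
Total: $58.64 + $68.08 + $42.55 + $45.10 = $214.37

$214.37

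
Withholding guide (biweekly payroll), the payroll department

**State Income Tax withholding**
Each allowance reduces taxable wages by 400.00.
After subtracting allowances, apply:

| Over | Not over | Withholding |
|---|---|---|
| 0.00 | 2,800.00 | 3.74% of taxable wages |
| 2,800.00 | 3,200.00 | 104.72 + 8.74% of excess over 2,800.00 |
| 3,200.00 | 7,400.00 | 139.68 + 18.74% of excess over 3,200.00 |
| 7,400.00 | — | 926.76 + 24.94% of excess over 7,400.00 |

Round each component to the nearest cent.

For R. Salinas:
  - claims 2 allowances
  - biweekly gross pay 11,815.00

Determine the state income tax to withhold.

State Income Tax: taxable = 11,815.00 − 2×400.00 = 11,015.00
  926.76 + 24.94% × (11,015.00 − 7,400.00) = 926.76 + 24.94% × 3,615.00 = 1,828.34

1,828.34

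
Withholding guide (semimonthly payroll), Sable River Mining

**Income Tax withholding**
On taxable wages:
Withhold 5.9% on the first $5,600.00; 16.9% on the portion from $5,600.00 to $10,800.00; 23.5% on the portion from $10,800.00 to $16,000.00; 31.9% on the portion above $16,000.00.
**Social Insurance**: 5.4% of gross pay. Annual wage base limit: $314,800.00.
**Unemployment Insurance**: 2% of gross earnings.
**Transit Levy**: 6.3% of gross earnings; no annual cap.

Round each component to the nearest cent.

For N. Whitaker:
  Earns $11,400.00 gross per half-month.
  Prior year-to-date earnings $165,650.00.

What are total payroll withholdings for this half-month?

$2,912.00

Income Tax: taxable = $11,400.00
  $1,209.20 + 23.5% × ($11,400.00 − $10,800.00) = $1,209.20 + 23.5% × $600.00 = $1,350.20
Social Insurance: 5.4% × $11,400.00 = $615.60
Unemployment Insurance: 2% × $11,400.00 = $228.00
Transit Levy: 6.3% × $11,400.00 = $718.20
Total: $1,350.20 + $615.60 + $228.00 + $718.20 = $2,912.00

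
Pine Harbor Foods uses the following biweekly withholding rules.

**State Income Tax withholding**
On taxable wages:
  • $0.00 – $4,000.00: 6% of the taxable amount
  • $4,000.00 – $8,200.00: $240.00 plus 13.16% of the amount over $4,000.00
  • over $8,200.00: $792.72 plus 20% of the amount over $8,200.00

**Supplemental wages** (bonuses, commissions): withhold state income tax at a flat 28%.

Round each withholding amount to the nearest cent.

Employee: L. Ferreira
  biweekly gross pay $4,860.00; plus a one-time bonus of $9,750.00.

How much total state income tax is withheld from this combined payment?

State Income Tax: taxable = $4,860.00
  $240.00 + 13.16% × ($4,860.00 − $4,000.00) = $240.00 + 13.16% × $860.00 = $353.18
Supplemental (28% flat on bonus): 28% × $9,750.00 = $2,730.00
Total state income tax: $353.18 + $2,730.00 = $3,083.18

$3,083.18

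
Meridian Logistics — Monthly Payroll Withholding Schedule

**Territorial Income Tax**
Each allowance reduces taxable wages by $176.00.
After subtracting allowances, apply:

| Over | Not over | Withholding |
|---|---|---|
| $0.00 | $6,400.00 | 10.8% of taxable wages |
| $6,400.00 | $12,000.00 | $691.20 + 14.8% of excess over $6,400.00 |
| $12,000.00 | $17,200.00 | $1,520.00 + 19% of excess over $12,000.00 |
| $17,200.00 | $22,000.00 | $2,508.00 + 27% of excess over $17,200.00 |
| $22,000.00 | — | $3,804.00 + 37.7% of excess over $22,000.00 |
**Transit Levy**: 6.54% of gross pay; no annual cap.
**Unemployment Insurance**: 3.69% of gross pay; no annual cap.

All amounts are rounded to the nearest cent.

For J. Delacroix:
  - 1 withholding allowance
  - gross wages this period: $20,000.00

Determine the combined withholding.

$5,262.48

Territorial Income Tax: taxable = $20,000.00 − 1×$176.00 = $19,824.00
  $2,508.00 + 27% × ($19,824.00 − $17,200.00) = $2,508.00 + 27% × $2,624.00 = $3,216.48
Transit Levy: 6.54% × $20,000.00 = $1,308.00
Unemployment Insurance: 3.69% × $20,000.00 = $738.00
Total: $3,216.48 + $1,308.00 + $738.00 = $5,262.48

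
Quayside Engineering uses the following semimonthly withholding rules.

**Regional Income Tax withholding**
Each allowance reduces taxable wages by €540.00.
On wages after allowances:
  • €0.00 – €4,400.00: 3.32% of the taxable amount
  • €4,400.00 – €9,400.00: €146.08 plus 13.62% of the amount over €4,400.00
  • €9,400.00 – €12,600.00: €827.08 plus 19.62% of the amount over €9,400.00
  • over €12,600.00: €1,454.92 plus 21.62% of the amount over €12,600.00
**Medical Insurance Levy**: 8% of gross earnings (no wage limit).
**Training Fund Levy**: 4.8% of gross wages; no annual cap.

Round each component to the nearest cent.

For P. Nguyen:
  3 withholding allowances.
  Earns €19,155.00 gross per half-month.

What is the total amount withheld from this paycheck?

€4,973.71

Regional Income Tax: taxable = €19,155.00 − 3×€540.00 = €17,535.00
  €1,454.92 + 21.62% × (€17,535.00 − €12,600.00) = €1,454.92 + 21.62% × €4,935.00 = €2,521.87
Medical Insurance Levy: 8% × €19,155.00 = €1,532.40
Training Fund Levy: 4.8% × €19,155.00 = €919.44
Total: €2,521.87 + €1,532.40 + €919.44 = €4,973.71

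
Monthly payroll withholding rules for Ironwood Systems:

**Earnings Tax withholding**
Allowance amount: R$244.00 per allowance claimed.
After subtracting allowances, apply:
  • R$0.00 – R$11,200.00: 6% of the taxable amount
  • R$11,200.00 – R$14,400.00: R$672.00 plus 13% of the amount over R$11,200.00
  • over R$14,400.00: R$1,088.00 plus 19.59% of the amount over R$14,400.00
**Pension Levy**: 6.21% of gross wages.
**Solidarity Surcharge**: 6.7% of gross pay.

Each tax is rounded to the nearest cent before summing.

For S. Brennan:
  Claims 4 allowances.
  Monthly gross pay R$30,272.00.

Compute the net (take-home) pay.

R$22,357.76

Earnings Tax: taxable = R$30,272.00 − 4×R$244.00 = R$29,296.00
  R$1,088.00 + 19.59% × (R$29,296.00 − R$14,400.00) = R$1,088.00 + 19.59% × R$14,896.00 = R$4,006.13
Pension Levy: 6.21% × R$30,272.00 = R$1,879.89
Solidarity Surcharge: 6.7% × R$30,272.00 = R$2,028.22
Total withheld: R$4,006.13 + R$1,879.89 + R$2,028.22 = R$7,914.24
Net pay: R$30,272.00 − R$7,914.24 = R$22,357.76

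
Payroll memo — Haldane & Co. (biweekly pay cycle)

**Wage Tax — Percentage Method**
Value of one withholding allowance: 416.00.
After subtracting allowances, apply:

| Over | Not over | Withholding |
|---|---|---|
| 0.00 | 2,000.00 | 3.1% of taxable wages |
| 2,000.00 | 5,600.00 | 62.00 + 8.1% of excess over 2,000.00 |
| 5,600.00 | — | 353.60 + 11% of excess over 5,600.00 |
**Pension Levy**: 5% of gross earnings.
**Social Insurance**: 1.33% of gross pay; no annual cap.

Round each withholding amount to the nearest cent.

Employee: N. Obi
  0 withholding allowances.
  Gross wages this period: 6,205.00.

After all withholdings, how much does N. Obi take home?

5,392.07

Wage Tax: taxable = 6,205.00
  353.60 + 11% × (6,205.00 − 5,600.00) = 353.60 + 11% × 605.00 = 420.15
Pension Levy: 5% × 6,205.00 = 310.25
Social Insurance: 1.33% × 6,205.00 = 82.53
Total withheld: 420.15 + 310.25 + 82.53 = 812.93
Net pay: 6,205.00 − 812.93 = 5,392.07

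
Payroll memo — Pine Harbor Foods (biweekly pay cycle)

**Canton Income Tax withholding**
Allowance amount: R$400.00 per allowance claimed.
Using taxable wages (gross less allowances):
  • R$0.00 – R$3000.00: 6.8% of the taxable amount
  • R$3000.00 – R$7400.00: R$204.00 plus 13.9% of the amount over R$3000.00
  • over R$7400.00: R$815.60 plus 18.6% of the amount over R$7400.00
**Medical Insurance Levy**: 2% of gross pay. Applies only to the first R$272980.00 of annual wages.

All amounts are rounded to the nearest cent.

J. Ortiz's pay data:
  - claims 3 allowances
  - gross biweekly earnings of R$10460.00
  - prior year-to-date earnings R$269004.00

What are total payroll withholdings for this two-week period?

Canton Income Tax: taxable = R$10460.00 − 3×R$400.00 = R$9260.00
  R$815.60 + 18.6% × (R$9260.00 − R$7400.00) = R$815.60 + 18.6% × R$1860.00 = R$1161.56
Medical Insurance Levy: cap R$272980.00 − YTD R$269004.00 = R$3976.00 subject; 2% × R$3976.00 = R$79.52
Total: R$1161.56 + R$79.52 = R$1241.08

R$1241.08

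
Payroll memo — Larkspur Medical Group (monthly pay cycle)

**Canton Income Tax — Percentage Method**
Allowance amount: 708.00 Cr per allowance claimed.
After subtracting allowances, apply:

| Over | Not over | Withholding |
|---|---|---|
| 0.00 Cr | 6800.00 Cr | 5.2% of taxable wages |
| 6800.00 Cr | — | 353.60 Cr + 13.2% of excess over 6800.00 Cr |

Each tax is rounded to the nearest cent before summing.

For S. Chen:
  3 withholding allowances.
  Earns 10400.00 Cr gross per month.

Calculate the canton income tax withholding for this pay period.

Canton Income Tax: taxable = 10400.00 Cr − 3×708.00 Cr = 8276.00 Cr
  353.60 Cr + 13.2% × (8276.00 Cr − 6800.00 Cr) = 353.60 Cr + 13.2% × 1476.00 Cr = 548.43 Cr

548.43 Cr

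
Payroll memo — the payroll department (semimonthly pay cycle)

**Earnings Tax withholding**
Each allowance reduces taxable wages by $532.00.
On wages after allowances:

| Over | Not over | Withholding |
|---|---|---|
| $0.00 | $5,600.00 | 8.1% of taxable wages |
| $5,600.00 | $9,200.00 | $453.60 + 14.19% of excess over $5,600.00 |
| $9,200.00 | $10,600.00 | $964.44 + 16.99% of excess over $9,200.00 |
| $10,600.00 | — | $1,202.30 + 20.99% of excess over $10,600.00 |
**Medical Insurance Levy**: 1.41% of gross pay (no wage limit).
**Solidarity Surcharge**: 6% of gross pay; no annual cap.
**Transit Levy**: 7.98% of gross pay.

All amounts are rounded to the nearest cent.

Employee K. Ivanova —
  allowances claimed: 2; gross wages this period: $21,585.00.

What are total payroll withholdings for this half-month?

Earnings Tax: taxable = $21,585.00 − 2×$532.00 = $20,521.00
  $1,202.30 + 20.99% × ($20,521.00 − $10,600.00) = $1,202.30 + 20.99% × $9,921.00 = $3,284.72
Medical Insurance Levy: 1.41% × $21,585.00 = $304.35
Solidarity Surcharge: 6% × $21,585.00 = $1,295.10
Transit Levy: 7.98% × $21,585.00 = $1,722.48
Total: $3,284.72 + $304.35 + $1,295.10 + $1,722.48 = $6,606.65

$6,606.65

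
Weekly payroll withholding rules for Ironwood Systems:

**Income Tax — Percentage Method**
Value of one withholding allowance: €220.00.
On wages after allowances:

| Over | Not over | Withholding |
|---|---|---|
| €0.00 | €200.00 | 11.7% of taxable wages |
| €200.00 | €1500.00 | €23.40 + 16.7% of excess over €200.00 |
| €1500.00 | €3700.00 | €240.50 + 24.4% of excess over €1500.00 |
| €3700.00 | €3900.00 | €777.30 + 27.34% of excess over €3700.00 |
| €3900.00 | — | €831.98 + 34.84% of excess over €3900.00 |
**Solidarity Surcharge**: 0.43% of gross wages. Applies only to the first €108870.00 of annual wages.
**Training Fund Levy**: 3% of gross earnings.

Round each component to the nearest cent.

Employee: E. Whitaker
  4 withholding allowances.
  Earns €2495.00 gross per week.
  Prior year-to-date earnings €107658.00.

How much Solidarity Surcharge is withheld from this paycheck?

€5.21

Solidarity Surcharge: cap €108870.00 − YTD €107658.00 = €1212.00 subject; 0.43% × €1212.00 = €5.21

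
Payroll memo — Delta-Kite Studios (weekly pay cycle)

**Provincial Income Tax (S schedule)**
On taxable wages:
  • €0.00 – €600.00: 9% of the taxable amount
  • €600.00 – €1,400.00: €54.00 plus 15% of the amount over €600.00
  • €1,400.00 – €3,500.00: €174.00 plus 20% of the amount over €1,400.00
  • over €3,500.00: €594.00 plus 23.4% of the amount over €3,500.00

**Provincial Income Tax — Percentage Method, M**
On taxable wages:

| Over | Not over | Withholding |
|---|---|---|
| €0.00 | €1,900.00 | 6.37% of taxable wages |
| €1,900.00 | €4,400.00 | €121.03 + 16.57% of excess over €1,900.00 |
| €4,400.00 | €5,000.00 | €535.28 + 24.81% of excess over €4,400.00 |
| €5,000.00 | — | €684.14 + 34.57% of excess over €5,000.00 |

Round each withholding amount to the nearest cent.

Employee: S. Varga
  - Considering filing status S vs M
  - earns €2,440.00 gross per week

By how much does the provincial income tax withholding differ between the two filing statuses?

€171.49

Provincial Income Tax (S): taxable = €2,440.00
  €174.00 + 20% × (€2,440.00 − €1,400.00) = €174.00 + 20% × €1,040.00 = €382.00
Provincial Income Tax (M): taxable = €2,440.00
  €121.03 + 16.57% × (€2,440.00 − €1,900.00) = €121.03 + 16.57% × €540.00 = €210.51
Difference: |€382.00 − €210.51| = €171.49 (higher under S)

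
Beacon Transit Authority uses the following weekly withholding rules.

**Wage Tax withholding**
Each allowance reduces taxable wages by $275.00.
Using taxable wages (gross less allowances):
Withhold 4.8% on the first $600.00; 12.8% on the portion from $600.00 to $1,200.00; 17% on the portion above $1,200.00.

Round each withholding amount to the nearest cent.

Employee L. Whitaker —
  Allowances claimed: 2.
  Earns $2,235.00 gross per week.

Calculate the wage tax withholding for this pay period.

Wage Tax: taxable = $2,235.00 − 2×$275.00 = $1,685.00
  $105.60 + 17% × ($1,685.00 − $1,200.00) = $105.60 + 17% × $485.00 = $188.05

$188.05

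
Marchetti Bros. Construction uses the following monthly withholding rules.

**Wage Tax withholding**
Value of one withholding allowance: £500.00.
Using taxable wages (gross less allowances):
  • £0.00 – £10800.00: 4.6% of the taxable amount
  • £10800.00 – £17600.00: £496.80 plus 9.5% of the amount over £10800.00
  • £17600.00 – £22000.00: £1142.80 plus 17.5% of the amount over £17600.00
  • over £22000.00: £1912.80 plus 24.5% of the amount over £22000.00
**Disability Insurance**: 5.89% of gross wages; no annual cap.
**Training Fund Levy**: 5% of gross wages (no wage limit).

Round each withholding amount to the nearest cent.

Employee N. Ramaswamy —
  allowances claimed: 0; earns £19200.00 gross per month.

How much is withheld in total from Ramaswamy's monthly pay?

£3513.68

Wage Tax: taxable = £19200.00
  £1142.80 + 17.5% × (£19200.00 − £17600.00) = £1142.80 + 17.5% × £1600.00 = £1422.80
Disability Insurance: 5.89% × £19200.00 = £1130.88
Training Fund Levy: 5% × £19200.00 = £960.00
Total: £1422.80 + £1130.88 + £960.00 = £3513.68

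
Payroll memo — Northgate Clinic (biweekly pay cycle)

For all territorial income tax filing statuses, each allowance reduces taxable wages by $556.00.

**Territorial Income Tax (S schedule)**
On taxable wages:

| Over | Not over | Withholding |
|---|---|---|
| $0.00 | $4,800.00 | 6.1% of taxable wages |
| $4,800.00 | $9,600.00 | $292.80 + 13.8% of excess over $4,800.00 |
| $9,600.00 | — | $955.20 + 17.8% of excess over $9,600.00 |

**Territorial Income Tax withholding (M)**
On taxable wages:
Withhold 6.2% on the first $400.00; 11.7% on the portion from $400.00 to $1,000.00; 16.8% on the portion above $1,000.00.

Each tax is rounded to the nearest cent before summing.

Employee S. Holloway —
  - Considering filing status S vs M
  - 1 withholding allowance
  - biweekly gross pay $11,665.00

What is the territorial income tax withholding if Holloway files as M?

$1,793.31

Territorial Income Tax (M): taxable = $11,665.00 − 1×$556.00 = $11,109.00
  $95.00 + 16.8% × ($11,109.00 − $1,000.00) = $95.00 + 16.8% × $10,109.00 = $1,793.31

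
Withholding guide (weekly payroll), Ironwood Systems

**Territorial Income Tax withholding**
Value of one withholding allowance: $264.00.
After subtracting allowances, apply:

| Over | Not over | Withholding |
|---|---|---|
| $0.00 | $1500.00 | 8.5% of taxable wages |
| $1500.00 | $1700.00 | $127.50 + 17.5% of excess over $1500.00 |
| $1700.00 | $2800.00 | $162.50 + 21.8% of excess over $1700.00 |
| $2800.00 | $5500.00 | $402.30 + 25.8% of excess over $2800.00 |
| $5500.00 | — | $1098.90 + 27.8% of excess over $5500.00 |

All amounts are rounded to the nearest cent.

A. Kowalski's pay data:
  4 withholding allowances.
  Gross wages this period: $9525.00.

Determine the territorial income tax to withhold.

Territorial Income Tax: taxable = $9525.00 − 4×$264.00 = $8469.00
  $1098.90 + 27.8% × ($8469.00 − $5500.00) = $1098.90 + 27.8% × $2969.00 = $1924.28

$1924.28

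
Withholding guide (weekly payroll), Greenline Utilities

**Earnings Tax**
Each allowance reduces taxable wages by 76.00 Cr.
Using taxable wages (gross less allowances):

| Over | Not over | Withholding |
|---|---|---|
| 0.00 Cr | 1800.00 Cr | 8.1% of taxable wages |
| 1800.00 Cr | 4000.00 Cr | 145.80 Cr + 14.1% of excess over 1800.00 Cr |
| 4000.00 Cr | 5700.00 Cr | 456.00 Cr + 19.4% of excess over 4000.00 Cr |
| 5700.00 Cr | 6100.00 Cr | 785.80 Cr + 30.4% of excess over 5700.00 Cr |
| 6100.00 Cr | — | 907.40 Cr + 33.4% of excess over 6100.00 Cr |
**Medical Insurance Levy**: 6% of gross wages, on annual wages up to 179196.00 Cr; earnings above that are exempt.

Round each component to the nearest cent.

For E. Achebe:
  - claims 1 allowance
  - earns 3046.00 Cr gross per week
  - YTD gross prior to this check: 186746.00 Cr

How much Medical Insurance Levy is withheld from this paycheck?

0.00 Cr

Medical Insurance Levy: YTD 186746.00 Cr ≥ cap 179196.00 Cr → 0.00 Cr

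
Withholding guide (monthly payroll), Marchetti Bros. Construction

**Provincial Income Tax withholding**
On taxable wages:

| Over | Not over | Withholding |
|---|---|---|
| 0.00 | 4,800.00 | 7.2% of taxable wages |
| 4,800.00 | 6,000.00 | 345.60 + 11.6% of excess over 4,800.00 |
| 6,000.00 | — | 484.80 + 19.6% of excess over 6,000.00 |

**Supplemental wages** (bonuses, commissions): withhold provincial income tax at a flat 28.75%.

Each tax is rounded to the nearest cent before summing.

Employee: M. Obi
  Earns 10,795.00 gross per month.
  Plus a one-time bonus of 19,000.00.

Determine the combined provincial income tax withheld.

Provincial Income Tax: taxable = 10,795.00
  484.80 + 19.6% × (10,795.00 − 6,000.00) = 484.80 + 19.6% × 4,795.00 = 1,424.62
Supplemental (28.75% flat on bonus): 28.75% × 19,000.00 = 5,462.50
Total provincial income tax: 1,424.62 + 5,462.50 = 6,887.12

6,887.12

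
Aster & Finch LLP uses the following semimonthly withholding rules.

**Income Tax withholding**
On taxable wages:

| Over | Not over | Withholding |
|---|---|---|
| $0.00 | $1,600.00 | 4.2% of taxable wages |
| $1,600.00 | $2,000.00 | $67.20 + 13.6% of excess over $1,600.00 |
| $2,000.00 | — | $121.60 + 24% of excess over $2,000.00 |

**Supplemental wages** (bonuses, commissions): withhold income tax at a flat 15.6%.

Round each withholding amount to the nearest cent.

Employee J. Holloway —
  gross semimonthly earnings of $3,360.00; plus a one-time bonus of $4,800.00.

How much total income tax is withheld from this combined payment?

Income Tax: taxable = $3,360.00
  $121.60 + 24% × ($3,360.00 − $2,000.00) = $121.60 + 24% × $1,360.00 = $448.00
Supplemental (15.6% flat on bonus): 15.6% × $4,800.00 = $748.80
Total income tax: $448.00 + $748.80 = $1,196.80

$1,196.80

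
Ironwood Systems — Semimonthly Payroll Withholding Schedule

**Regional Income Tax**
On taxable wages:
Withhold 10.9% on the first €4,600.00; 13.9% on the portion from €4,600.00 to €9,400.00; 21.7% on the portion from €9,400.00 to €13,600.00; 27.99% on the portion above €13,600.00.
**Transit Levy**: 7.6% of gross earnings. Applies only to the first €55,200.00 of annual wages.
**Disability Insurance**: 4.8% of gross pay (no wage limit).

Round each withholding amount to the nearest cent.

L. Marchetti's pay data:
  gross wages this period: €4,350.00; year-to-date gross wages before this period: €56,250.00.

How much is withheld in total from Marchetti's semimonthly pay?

Regional Income Tax: taxable = €4,350.00
  10.9% × €4,350.00 = €474.15
Transit Levy: YTD €56,250.00 ≥ cap €55,200.00 → €0.00
Disability Insurance: 4.8% × €4,350.00 = €208.80
Total: €474.15 + €0.00 + €208.80 = €682.95

€682.95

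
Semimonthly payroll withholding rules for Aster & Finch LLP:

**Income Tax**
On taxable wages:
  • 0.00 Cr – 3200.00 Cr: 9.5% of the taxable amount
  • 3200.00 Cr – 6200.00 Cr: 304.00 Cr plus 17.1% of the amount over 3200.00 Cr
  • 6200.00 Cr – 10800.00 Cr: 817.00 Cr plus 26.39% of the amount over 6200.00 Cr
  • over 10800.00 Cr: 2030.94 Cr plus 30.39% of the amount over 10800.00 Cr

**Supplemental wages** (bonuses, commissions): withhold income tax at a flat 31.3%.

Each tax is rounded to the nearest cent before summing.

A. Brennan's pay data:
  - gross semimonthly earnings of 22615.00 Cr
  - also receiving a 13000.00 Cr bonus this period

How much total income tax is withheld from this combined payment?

Income Tax: taxable = 22615.00 Cr
  2030.94 Cr + 30.39% × (22615.00 Cr − 10800.00 Cr) = 2030.94 Cr + 30.39% × 11815.00 Cr = 5621.52 Cr
Supplemental (31.3% flat on bonus): 31.3% × 13000.00 Cr = 4069.00 Cr
Total income tax: 5621.52 Cr + 4069.00 Cr = 9690.52 Cr

9690.52 Cr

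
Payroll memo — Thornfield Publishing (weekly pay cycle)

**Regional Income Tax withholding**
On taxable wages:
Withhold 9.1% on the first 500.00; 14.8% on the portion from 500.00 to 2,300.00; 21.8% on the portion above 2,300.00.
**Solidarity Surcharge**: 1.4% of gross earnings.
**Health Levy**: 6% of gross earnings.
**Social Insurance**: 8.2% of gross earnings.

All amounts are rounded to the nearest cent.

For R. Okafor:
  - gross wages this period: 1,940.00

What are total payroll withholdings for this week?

Regional Income Tax: taxable = 1,940.00
  45.50 + 14.8% × (1,940.00 − 500.00) = 45.50 + 14.8% × 1,440.00 = 258.62
Solidarity Surcharge: 1.4% × 1,940.00 = 27.16
Health Levy: 6% × 1,940.00 = 116.40
Social Insurance: 8.2% × 1,940.00 = 159.08
Total: 258.62 + 27.16 + 116.40 + 159.08 = 561.26

561.26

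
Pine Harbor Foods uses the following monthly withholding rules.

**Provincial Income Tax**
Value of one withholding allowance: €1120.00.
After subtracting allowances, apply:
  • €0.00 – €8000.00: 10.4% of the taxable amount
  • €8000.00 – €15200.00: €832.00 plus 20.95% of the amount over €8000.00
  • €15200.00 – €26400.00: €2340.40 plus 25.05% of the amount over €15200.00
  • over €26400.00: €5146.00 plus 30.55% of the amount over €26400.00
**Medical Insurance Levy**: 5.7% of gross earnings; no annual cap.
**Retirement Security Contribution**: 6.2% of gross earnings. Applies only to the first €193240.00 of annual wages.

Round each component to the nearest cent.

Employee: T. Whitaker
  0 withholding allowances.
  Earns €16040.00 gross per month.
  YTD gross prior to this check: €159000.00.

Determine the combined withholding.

Provincial Income Tax: taxable = €16040.00
  €2340.40 + 25.05% × (€16040.00 − €15200.00) = €2340.40 + 25.05% × €840.00 = €2550.82
Medical Insurance Levy: 5.7% × €16040.00 = €914.28
Retirement Security Contribution: 6.2% × €16040.00 = €994.48
Total: €2550.82 + €914.28 + €994.48 = €4459.58

€4459.58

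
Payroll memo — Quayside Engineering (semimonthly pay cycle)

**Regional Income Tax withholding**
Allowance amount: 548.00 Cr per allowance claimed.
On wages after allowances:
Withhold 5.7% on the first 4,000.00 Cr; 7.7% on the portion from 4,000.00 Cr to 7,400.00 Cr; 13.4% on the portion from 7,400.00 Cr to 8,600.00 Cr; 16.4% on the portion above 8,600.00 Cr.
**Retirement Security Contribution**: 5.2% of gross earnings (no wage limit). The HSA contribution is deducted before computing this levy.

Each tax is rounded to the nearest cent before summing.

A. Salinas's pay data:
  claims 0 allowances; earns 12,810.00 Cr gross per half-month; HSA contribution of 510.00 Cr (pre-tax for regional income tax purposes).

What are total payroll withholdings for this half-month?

Regional Income Tax: taxable = 12,810.00 Cr − 510.00 Cr = 12,300.00 Cr
  650.60 Cr + 16.4% × (12,300.00 Cr − 8,600.00 Cr) = 650.60 Cr + 16.4% × 3,700.00 Cr = 1,257.40 Cr
Retirement Security Contribution: 5.2% × 12,300.00 Cr = 639.60 Cr
Total: 1,257.40 Cr + 639.60 Cr = 1,897.00 Cr

1,897.00 Cr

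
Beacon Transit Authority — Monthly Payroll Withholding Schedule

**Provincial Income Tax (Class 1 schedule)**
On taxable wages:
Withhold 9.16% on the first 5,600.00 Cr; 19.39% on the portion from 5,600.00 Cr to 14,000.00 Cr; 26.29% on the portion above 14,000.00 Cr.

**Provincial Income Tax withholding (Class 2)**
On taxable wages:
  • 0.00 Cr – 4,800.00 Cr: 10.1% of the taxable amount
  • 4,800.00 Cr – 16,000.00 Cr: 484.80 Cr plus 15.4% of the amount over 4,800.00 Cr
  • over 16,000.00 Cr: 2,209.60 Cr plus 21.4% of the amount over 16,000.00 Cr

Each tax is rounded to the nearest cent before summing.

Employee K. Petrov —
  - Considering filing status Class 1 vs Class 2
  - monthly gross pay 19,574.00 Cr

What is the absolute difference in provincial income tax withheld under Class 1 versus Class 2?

632.68 Cr

Provincial Income Tax (Class 1): taxable = 19,574.00 Cr
  2,141.72 Cr + 26.29% × (19,574.00 Cr − 14,000.00 Cr) = 2,141.72 Cr + 26.29% × 5,574.00 Cr = 3,607.12 Cr
Provincial Income Tax (Class 2): taxable = 19,574.00 Cr
  2,209.60 Cr + 21.4% × (19,574.00 Cr − 16,000.00 Cr) = 2,209.60 Cr + 21.4% × 3,574.00 Cr = 2,974.44 Cr
Difference: |3,607.12 Cr − 2,974.44 Cr| = 632.68 Cr (higher under Class 1)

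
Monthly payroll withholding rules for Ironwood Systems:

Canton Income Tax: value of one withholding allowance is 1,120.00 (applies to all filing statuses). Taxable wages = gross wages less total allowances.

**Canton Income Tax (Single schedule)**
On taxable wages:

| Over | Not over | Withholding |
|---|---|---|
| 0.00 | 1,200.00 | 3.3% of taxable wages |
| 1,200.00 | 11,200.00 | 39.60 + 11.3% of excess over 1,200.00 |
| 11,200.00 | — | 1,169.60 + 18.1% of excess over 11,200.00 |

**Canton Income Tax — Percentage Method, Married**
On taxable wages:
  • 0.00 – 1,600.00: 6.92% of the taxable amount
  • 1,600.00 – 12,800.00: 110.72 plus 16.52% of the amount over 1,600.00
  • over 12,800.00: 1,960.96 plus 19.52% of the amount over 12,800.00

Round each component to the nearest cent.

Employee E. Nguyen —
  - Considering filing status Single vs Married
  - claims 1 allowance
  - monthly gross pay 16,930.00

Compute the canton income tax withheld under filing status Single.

2,004.01

Canton Income Tax (Single): taxable = 16,930.00 − 1×1,120.00 = 15,810.00
  1,169.60 + 18.1% × (15,810.00 − 11,200.00) = 1,169.60 + 18.1% × 4,610.00 = 2,004.01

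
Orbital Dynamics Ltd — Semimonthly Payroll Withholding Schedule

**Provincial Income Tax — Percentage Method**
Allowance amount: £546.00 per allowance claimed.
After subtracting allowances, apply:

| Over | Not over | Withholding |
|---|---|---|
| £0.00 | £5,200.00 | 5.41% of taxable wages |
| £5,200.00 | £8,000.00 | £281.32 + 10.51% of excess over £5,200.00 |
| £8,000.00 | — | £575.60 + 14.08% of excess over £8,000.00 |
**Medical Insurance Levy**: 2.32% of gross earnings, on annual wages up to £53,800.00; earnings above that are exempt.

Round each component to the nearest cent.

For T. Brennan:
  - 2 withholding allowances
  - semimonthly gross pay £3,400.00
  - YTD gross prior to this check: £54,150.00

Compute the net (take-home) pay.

Provincial Income Tax: taxable = £3,400.00 − 2×£546.00 = £2,308.00
  5.41% × £2,308.00 = £124.86
Medical Insurance Levy: YTD £54,150.00 ≥ cap £53,800.00 → £0.00
Total withheld: £124.86 + £0.00 = £124.86
Net pay: £3,400.00 − £124.86 = £3,275.14

£3,275.14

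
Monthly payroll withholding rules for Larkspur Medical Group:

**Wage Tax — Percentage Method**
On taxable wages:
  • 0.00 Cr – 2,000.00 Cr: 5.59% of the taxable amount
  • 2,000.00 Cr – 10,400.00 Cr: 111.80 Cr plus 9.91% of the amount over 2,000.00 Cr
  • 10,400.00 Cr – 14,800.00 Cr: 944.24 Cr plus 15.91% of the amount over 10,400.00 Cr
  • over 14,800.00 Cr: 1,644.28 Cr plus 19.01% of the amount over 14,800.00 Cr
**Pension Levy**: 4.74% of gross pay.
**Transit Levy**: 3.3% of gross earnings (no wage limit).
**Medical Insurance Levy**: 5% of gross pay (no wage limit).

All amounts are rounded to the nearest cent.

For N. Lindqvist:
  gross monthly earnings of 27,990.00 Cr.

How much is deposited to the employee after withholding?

20,188.40 Cr

Wage Tax: taxable = 27,990.00 Cr
  1,644.28 Cr + 19.01% × (27,990.00 Cr − 14,800.00 Cr) = 1,644.28 Cr + 19.01% × 13,190.00 Cr = 4,151.70 Cr
Pension Levy: 4.74% × 27,990.00 Cr = 1,326.73 Cr
Transit Levy: 3.3% × 27,990.00 Cr = 923.67 Cr
Medical Insurance Levy: 5% × 27,990.00 Cr = 1,399.50 Cr
Total withheld: 4,151.70 Cr + 1,326.73 Cr + 923.67 Cr + 1,399.50 Cr = 7,801.60 Cr
Net pay: 27,990.00 Cr − 7,801.60 Cr = 20,188.40 Cr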